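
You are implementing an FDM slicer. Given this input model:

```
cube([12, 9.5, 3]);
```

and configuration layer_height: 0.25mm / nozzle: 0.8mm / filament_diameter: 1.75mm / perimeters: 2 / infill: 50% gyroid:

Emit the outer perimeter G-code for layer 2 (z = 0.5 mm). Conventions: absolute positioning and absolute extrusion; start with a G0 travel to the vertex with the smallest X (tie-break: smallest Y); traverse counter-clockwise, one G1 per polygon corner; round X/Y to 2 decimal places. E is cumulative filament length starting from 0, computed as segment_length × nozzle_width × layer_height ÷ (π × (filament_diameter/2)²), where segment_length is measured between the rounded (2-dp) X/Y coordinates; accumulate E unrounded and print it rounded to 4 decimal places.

G0 X0.00 Y0.00 Z0.50
G1 X12.00 Y0.00 E0.9978
G1 X12.00 Y9.50 E1.7877
G1 X0.00 Y9.50 E2.7855
G1 X0.00 Y0.00 E3.5755

At z = 0.5 mm: the cube (footprint 12×9.5) is included at this height. The outline is a single polygon with 4 vertices. Extrusion per mm of travel: 0.8 × 0.25 / (π × 0.875²) = 0.083150. Accumulating E over each segment gives final E = 3.5755.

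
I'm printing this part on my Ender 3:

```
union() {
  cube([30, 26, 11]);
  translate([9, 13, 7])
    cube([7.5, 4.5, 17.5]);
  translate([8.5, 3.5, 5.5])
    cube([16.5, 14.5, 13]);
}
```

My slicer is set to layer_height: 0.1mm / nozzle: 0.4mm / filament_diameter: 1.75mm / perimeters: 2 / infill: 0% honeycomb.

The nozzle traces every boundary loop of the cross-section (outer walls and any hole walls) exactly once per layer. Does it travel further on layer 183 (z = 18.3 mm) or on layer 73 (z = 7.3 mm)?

layer 73 (z = 7.3 mm)

Layer 183 (z = 18.3): the cube is absent (z outside [0, 11]); the cube at (9, 13) (footprint 7.5×4.5) is included at this height (perimeter 24.00 mm); the cube at (8.5, 3.5) (footprint 16.5×14.5) is included at this height (perimeter 62.00 mm); Merging all regions: the 7.5×4.5 cube at (9, 13) lies entirely inside the 16.5×14.5 cube at (8.5, 3.5), so the union is just the 16.5×14.5 cube at (8.5, 3.5) — boundary = 62.00 mm. So its perimeter = 62.00 mm. Layer 73 (z = 7.3): the cube (footprint 30×26) is included at this height (perimeter 112.00 mm); the 7.5×4.5 cube at (9, 13) contributes its full rectangle (perimeter 24.00 mm); the cube at (8.5, 3.5) (footprint 16.5×14.5) is included at this height (perimeter 62.00 mm); Merging all regions: the regions partially overlap (shared area 273.00 mm²), so the edge portions inside another operand are dropped and the merged outline is re-measured after clipping — boundary = 112.00 mm. So its perimeter = 112.00 mm. Layer 73 is larger (112.00 vs 62.00 mm).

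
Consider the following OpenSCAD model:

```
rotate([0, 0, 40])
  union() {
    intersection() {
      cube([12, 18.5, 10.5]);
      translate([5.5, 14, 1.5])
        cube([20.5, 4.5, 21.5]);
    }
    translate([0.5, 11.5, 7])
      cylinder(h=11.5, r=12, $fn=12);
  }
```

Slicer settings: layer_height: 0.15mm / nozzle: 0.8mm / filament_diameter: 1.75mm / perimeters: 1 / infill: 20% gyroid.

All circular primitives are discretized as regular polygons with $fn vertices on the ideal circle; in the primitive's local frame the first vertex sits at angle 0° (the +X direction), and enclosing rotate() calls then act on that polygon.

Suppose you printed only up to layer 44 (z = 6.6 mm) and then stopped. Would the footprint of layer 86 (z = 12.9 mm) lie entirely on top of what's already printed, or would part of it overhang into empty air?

Compare the two slices. At z = 6.6: the cube (footprint 12×18.5) is included at this height (area 222.00 mm²); the cube at (5.5, 14) is present — its section is the full 20.5×4.5 rectangle (area 92.25 mm²); Taking the intersection: the 20.5×4.5 cube at (5.5, 14) partially overlaps the 12×18.5 cube; clipping to the common part keeps 29.25 mm² — area = 29.25 mm²; the cylinder at (0.5, 11.5) is not intersected at this z (z outside [7, 18.5]); Combining (union): only the result so far is present, so the union is just that shape — area = 29.25 mm²; (rotated 40° about Z; rotation is an isometry so areas/perimeters/island counts are preserved). At z = 12.9: the cube is not intersected at this z (z outside [0, 10.5]); the cube at (5.5, 14) (footprint 20.5×4.5) is included at this height (area 92.25 mm²); Taking the intersection: at least one operand is absent at this height, so nothing remains; the r=12 cylinder at (0.5, 11.5) gives a regular 12-gon of circumradius 12 (constant along its height) (area = (12/2)·12.000²·sin(360°/12) = 432.00 mm²); Combining (union): only the r=12 cylinder at (0.5, 11.5) is present, so the union is just that shape — area = 432.00 mm²; (whole slice rotated 40° about Z — lengths, areas and connectivity unchanged). Checking containment: at z = 12.9 the cross-section extends beyond the z = 6.6 cross-section by about 406.59 mm².

part overhangs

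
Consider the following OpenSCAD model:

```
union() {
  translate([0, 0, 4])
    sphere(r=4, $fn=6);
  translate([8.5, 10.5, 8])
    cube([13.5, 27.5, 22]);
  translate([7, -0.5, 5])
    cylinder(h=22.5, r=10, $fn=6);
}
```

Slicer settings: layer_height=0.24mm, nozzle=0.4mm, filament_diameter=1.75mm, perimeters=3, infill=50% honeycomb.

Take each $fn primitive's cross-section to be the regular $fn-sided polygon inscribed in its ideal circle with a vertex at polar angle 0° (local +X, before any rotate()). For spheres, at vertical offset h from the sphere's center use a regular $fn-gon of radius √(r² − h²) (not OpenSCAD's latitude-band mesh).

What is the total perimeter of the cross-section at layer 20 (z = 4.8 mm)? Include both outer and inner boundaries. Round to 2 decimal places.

At z = 4.8 mm: the r=4 sphere contributes a regular 6-gon of circumradius √(4²−0.8²) = 3.919 (perimeter = 2·6·3.919·sin(180°/6) = 23.52 mm); the cube at (8.5, 10.5) is not intersected at this z (z outside [8, 30]); the cylinder at (7, -0.5) is absent (z outside [5, 27.5]); Taking the union: only the r=4 sphere is present, so the union is just that shape — boundary = 23.52 mm. Overall, the cross-section is a single solid region. Total boundary length (outer) = 23.52 mm.

23.52 mm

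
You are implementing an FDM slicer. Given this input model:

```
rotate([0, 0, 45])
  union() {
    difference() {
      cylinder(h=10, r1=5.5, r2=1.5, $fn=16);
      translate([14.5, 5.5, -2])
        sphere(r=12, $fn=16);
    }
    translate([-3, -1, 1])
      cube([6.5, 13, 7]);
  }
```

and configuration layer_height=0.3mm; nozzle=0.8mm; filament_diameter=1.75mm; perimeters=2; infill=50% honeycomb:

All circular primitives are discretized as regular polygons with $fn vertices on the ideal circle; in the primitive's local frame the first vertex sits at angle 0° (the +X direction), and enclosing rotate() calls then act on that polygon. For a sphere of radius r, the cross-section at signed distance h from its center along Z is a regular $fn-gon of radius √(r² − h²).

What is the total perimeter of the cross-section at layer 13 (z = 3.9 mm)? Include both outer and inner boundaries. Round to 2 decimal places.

43.09 mm

At z = 3.9 mm: the cone: at t=0.390 of its height the radius interpolates to r₁+(r₂−r₁)t = 3.940, giving a regular 16-gon of that circumradius (perimeter = 2·16·3.940·sin(180°/16) = 24.60 mm); the r=12 sphere at (14.5, 5.5) slices to a regular 16-gon of circumradius 10.449 (√(r²−h²) with h=5.9 from center) (perimeter = 2·16·10.449·sin(180°/16) = 65.23 mm); Subtracting the remaining from the first: starting from the cone, the r=12 sphere at (14.5, 5.5) misses the remaining region (no effect) — boundary = 24.60 mm; the 6.5×13 cube at (-3, -1) contributes its full rectangle (perimeter 39.00 mm); Merging all regions: the regions partially overlap (shared area 28.31 mm²), so the edge portions inside another operand are dropped and the merged outline is re-measured after clipping — boundary = 43.09 mm; (rotated 45° about Z; rotation is an isometry so areas/perimeters/island counts are preserved). Overall, the cross-section is a single solid region. Total boundary length (outer) = 43.09 mm.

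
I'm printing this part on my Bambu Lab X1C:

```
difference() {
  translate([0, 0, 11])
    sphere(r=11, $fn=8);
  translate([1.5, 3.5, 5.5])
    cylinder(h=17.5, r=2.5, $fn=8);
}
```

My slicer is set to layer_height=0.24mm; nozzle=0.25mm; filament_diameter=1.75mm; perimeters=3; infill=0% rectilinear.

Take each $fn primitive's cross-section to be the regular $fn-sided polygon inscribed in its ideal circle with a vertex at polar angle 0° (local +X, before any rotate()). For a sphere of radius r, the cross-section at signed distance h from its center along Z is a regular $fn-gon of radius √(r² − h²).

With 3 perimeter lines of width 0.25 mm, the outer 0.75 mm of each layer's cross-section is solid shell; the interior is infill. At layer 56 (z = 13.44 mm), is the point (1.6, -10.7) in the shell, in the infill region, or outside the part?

outside

At z = 13.44 mm: the r=11 sphere slices to a regular 8-gon of circumradius 10.726 (√(r²−h²) with h=2.44 from center); the r=2.5 cylinder at (1.5, 3.5) gives a regular 8-gon of circumradius 2.5 (constant along its height); Taking the first minus the rest: starting from the r=11 sphere, the r=2.5 cylinder at (1.5, 3.5) lies wholly inside it (removes its full 17.68 mm² and its 15.31 mm outline becomes a hole wall) — 1 connected region with 1 hole. Overall, the cross-section is one region with 1 hole. The nearest boundary edge runs (7.58, -7.58)→(-0.00, -10.73); distance from the point to it = 0.59 mm. The point is not inside any of the regions above, so it lies outside the cross-section (0.59 mm from the nearest boundary).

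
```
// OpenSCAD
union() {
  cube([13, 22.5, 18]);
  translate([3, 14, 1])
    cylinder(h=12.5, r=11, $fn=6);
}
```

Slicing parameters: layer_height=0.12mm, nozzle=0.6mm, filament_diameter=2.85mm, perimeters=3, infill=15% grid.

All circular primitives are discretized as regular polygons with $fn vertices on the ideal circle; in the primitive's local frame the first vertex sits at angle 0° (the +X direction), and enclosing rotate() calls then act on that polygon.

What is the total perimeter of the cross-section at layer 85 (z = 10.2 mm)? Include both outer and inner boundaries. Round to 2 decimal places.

81.10 mm

At z = 10.2 mm: the 13×22.5 cube contributes its full rectangle (perimeter 71.00 mm); the cylinder at (3, 14): section is a regular 6-gon, circumradius r=11 (perimeter = 2·6·11.000·sin(180°/6) = 66.00 mm); Taking the union: the regions partially overlap (shared area 203.58 mm²), so the edge portions inside another operand are dropped and the merged outline is re-measured after clipping — boundary = 81.10 mm. Overall, the cross-section is a single solid region. Total boundary length (outer) = 81.10 mm.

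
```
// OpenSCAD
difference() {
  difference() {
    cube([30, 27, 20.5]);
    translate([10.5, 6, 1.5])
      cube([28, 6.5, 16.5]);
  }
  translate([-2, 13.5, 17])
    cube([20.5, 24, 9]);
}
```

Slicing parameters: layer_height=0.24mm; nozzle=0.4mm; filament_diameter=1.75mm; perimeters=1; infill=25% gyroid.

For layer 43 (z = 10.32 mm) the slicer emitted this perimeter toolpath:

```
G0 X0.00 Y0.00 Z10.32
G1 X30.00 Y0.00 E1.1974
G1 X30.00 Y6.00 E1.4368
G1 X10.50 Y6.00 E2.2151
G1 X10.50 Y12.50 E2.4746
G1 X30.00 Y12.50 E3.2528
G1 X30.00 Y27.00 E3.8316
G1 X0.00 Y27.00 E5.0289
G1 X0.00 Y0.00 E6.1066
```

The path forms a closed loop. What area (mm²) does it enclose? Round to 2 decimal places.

Apply the shoelace formula to the sequence of (X, Y) vertices; enclosed area = 683.25 mm².

683.25 mm²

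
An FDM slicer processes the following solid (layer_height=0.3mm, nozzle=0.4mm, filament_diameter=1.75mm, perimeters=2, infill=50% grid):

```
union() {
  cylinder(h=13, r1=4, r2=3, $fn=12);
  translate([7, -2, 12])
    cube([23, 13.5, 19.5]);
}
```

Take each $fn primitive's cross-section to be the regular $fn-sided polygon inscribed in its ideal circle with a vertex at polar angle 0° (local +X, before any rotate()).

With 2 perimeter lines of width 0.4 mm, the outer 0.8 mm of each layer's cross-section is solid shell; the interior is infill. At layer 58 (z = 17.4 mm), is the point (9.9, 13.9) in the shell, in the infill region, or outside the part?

outside

At z = 17.4 mm: the cone does not reach this height (z outside [0, 13]); the 23×13.5 cube at (7, -2) contributes its full rectangle; Taking the union: only the 23×13.5 cube at (7, -2) is present, so the union is just that shape — 1 connected region. Overall, the cross-section is a single solid region. The nearest boundary edge runs (30.00, 11.50)→(7.00, 11.50); distance from the point to it = 2.40 mm. The point is not inside any of the regions above, so it lies outside the cross-section (2.40 mm from the nearest boundary).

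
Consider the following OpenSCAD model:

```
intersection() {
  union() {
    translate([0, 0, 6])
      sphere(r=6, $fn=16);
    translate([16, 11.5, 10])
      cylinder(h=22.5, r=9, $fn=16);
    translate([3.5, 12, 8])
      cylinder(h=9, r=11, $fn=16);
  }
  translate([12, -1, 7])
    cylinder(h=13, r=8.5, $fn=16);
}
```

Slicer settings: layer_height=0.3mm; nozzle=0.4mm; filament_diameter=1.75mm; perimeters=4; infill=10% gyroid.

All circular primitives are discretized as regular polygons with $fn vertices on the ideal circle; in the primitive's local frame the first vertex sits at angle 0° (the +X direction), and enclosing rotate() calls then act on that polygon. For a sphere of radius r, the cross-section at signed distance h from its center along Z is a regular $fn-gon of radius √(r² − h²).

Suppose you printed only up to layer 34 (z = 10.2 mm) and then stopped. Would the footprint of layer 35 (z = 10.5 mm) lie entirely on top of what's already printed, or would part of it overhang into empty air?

entirely on top

Compare the two slices. At z = 10.2: the r=6 sphere slices to a regular 16-gon of circumradius 4.285 (√(r²−h²) with h=4.2 from center) (area = (16/2)·4.285²·sin(360°/16) = 56.21 mm²); the cylinder at (16, 11.5): section is a regular 16-gon, circumradius r=9 (area = (16/2)·9.000²·sin(360°/16) = 247.98 mm²); the r=11 cylinder at (3.5, 12) contributes a regular 16-gon of circumradius 11 (area = (16/2)·11.000²·sin(360°/16) = 370.44 mm²); Merging all regions: the regions partially overlap — summed areas 674.62 mm² minus the doubly-counted overlap 89.10 mm² gives 585.52 mm² — area = 585.52 mm²; the r=8.5 cylinder at (12, -1) gives a regular 16-gon of circumradius 8.5 (constant along its height) (area = (16/2)·8.500²·sin(360°/16) = 221.19 mm²); Taking the intersection: the r=8.5 cylinder at (12, -1) partially overlaps that combined region; clipping to the common part keeps 52.97 mm² — area = 52.97 mm². At z = 10.5: the r=6 sphere contributes a regular 16-gon of circumradius √(6²−4.5²) = 3.969 (area = (16/2)·3.969²·sin(360°/16) = 48.22 mm²); the r=9 cylinder at (16, 11.5) contributes a regular 16-gon of circumradius 9 (area = (16/2)·9.000²·sin(360°/16) = 247.98 mm²); the r=11 cylinder at (3.5, 12) contributes a regular 16-gon of circumradius 11 (area = (16/2)·11.000²·sin(360°/16) = 370.44 mm²); Taking the union: the regions partially overlap — summed areas 666.63 mm² minus the doubly-counted overlap 86.56 mm² gives 580.07 mm² — area = 580.07 mm²; the cylinder at (12, -1): section is a regular 16-gon, circumradius r=8.5 (area = (16/2)·8.500²·sin(360°/16) = 221.19 mm²); After intersecting: the r=8.5 cylinder at (12, -1) partially overlaps that combined region; clipping to the common part keeps 52.07 mm² — area = 52.07 mm². Checking containment: the cross-section at z = 10.5 is a subset of the cross-section at z = 10.2.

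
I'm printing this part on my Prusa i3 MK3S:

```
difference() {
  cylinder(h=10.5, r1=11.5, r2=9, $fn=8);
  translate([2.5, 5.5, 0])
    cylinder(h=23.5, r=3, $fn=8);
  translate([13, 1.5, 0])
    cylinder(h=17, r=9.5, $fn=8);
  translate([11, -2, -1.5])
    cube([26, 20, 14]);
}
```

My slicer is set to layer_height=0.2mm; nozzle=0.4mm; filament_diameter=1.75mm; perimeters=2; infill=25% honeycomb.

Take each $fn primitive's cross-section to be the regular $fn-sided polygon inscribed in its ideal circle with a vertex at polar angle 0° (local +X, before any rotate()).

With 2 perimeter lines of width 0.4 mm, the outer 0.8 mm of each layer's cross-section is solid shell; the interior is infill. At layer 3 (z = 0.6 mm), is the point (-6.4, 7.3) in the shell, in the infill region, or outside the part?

infill

At z = 0.6 mm: the cone (r1=11.5→r2=9) has section circumradius 11.357 here — a regular 8-gon; the r=3 cylinder at (2.5, 5.5) contributes a regular 8-gon of circumradius 3; the r=9.5 cylinder at (13, 1.5) contributes a regular 8-gon of circumradius 9.5; the cube at (11, -2) is present — its section is the full 26×20 rectangle; After the difference (first − rest): starting from the cone, the r=3 cylinder at (2.5, 5.5) lies wholly inside it (removes its full 25.46 mm² and its 18.37 mm outline becomes a hole wall); the r=9.5 cylinder at (13, 1.5) partially overlaps it — only the 68.06 mm² overlap (of its 255.27 mm²) is removed, clipping the outline; the 26×20 cube at (11, -2) misses the remaining region (no effect) — 1 connected region. Overall, the cross-section is a single solid region. The nearest boundary edge runs (-8.03, 8.03)→(0.00, 11.36); distance from the point to it = 1.30 mm. The point is inside the cross-section and 1.30 mm from the nearest boundary — more than the 0.8 mm shell width (2 × 0.4), so it's in the infill interior.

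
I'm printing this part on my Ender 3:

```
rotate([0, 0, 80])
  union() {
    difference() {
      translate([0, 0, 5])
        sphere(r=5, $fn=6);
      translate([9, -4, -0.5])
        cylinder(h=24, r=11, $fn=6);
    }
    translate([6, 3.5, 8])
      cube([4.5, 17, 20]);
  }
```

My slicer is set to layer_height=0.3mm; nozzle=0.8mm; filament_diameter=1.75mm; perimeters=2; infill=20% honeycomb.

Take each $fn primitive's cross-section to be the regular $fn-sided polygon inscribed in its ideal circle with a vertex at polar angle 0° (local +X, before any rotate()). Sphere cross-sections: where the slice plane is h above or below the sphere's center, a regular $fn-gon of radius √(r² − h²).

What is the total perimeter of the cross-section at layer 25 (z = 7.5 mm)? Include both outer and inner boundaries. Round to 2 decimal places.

At z = 7.5 mm: the r=5 sphere contributes a regular 6-gon of circumradius √(5²−2.5²) = 4.330 (perimeter = 2·6·4.330·sin(180°/6) = 25.98 mm); the r=11 cylinder at (9, -4) contributes a regular 6-gon of circumradius 11 (perimeter = 2·6·11.000·sin(180°/6) = 66.00 mm); Taking the first minus the rest: starting from the r=5 sphere, the r=11 cylinder at (9, -4) partially overlaps it — only the 22.08 mm² overlap (of its 314.37 mm²) is removed, clipping the outline — boundary = 21.96 mm; the cube at (6, 3.5) is absent (z outside [8, 28]); Taking the union: only the result so far is present, so the union is just that shape — boundary = 21.96 mm; (whole slice rotated 80° about Z — lengths, areas and connectivity unchanged). Overall, the cross-section is a single solid region. Total boundary length (outer) = 21.96 mm.

21.96 mm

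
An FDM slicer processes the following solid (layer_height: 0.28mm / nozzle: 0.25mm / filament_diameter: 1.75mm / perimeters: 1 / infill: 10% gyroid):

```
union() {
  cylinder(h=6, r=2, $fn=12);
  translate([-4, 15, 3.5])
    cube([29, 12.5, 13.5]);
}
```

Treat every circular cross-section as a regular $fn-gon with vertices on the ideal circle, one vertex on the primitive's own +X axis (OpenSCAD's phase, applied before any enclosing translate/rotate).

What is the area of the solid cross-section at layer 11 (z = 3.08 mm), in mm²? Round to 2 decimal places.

12.00 mm²

At z = 3.08 mm: the r=2 cylinder gives a regular 12-gon of circumradius 2 (constant along its height) (area = (12/2)·2.000²·sin(360°/12) = 12.00 mm²); the cube at (-4, 15) is absent (z outside [3.5, 17]); Combining (union): only the r=2 cylinder is present, so the union is just that shape — area = 12.00 mm². Overall, the cross-section is a single solid region. Net area = 12.00 mm².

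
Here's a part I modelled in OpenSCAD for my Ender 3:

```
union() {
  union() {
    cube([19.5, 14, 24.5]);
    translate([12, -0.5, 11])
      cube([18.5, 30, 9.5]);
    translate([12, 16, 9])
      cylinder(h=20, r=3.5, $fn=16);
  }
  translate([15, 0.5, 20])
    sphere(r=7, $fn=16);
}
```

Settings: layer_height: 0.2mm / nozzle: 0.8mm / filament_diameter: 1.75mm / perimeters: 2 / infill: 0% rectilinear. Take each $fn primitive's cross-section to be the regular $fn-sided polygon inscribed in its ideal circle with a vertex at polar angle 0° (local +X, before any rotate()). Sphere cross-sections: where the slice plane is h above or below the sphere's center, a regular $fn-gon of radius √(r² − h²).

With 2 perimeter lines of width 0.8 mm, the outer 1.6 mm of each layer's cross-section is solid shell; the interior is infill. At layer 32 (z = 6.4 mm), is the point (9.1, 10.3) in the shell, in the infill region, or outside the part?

infill

At z = 6.4 mm: the cube (footprint 19.5×14) is included at this height; the cube at (12, -0.5) is not intersected at this z (z outside [11, 20.5]); the cylinder at (12, 16) is not intersected at this z (z outside [9, 29]); Combining (union): only the 19.5×14 cube is present, so the union is just that shape — 1 connected region; the sphere at (15, 0.5) is absent (|z−center|=13.600 > r=7); Merging all regions: only that combined region is present, so the union is just that shape — 1 connected region. Overall, the cross-section is a single solid region. The nearest boundary edge runs (19.50, 14.00)→(0.00, 14.00); distance from the point to it = 3.70 mm. The point is inside the cross-section and 3.70 mm from the nearest boundary — more than the 1.6 mm shell width (2 × 0.8), so it's in the infill interior.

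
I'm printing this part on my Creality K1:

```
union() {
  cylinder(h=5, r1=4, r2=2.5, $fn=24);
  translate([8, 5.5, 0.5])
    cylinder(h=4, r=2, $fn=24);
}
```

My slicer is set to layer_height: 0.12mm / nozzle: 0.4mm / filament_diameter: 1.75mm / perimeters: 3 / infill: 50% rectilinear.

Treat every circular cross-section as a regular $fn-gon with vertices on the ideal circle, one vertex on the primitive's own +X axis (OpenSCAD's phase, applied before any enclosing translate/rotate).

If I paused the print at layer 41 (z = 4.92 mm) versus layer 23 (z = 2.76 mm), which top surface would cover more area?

layer 23 (z = 2.76 mm)

Layer 41 (z = 4.92): the cone contributes a regular 24-gon of circumradius 2.524 (interpolated between r1=4 and r2=2.5 at t=0.984) (area = (24/2)·2.524²·sin(360°/24) = 19.79 mm²); the cylinder at (8, 5.5) is not intersected at this z (z outside [0.5, 4.5]); Combining (union): only the cone is present, so the union is just that shape — area = 19.79 mm². So its area = 19.79 mm². Layer 23 (z = 2.76): the cone: at t=0.552 of its height the radius interpolates to r₁+(r₂−r₁)t = 3.172, giving a regular 24-gon of that circumradius (area = (24/2)·3.172²·sin(360°/24) = 31.25 mm²); the r=2 cylinder at (8, 5.5) contributes a regular 24-gon of circumradius 2 (area = (24/2)·2.000²·sin(360°/24) = 12.42 mm²); Taking the union: the 2 present regions are separate (no shared area or edge), so areas and boundary lengths simply add and each stays a separate island — area = 43.67 mm². So its area = 43.67 mm². Layer 23 is larger (43.67 vs 19.79 mm²).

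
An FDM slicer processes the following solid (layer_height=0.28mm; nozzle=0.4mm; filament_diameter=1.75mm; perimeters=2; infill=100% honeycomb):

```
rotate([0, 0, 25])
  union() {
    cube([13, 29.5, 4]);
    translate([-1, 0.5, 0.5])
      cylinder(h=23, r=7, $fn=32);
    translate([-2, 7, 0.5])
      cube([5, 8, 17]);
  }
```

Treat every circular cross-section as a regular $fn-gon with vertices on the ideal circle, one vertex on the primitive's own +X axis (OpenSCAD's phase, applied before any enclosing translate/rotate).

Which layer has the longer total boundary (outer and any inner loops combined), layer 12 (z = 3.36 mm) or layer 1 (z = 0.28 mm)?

layer 12 (z = 3.36 mm)

Layer 12 (z = 3.36): the cube (footprint 13×29.5) is included at this height (perimeter 85.00 mm); the r=7 cylinder at (-1, 0.5) gives a regular 32-gon of circumradius 7 (constant along its height) (perimeter = 2·32·7.000·sin(180°/32) = 43.91 mm); the cube at (-2, 7) (footprint 5×8) is included at this height (perimeter 26.00 mm); Taking the union: the regions partially overlap (shared area 59.18 mm²), so the edge portions inside another operand are dropped and the merged outline is re-measured after clipping — boundary = 105.07 mm; (whole slice rotated 25° about Z — lengths, areas and connectivity unchanged). So its perimeter = 105.07 mm. Layer 1 (z = 0.28): the 13×29.5 cube contributes its full rectangle (perimeter 85.00 mm); the cylinder at (-1, 0.5) is not intersected at this z (z outside [0.5, 23.5]); the cube at (-2, 7) does not reach this height (z outside [0.5, 17.5]); Combining (union): only the 13×29.5 cube is present, so the union is just that shape — boundary = 85.00 mm; (rotated 25° about Z; rotation is an isometry so areas/perimeters/island counts are preserved). So its perimeter = 85.00 mm. Layer 12 is larger (105.07 vs 85.00 mm).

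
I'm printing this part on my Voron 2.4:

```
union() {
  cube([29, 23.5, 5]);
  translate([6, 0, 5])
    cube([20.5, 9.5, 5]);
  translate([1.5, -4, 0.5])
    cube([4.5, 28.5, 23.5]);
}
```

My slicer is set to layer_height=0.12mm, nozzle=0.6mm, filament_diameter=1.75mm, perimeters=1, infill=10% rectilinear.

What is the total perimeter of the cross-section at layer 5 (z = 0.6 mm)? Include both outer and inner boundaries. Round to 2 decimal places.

115.00 mm

At z = 0.6 mm: the cube (footprint 29×23.5) is included at this height (perimeter 105.00 mm); the cube at (6, 0) is not intersected at this z (z outside [5, 10]); the cube at (1.5, -4) is present — its section is the full 4.5×28.5 rectangle (perimeter 66.00 mm); Taking the union: the regions partially overlap (shared area 105.75 mm²), so the edge portions inside another operand are dropped and the merged outline is re-measured after clipping — boundary = 115.00 mm. Overall, the cross-section is a single solid region. Total boundary length (outer) = 115.00 mm.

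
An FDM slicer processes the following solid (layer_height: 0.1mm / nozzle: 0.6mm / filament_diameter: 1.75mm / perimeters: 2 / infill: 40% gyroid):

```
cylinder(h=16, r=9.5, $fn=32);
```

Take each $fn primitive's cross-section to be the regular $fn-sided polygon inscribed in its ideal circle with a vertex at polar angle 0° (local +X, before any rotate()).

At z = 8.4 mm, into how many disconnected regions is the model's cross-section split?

1

At z = 8.4 mm: the r=9.5 cylinder gives a regular 32-gon of circumradius 9.5 (constant along its height). The result has 1 disconnected region.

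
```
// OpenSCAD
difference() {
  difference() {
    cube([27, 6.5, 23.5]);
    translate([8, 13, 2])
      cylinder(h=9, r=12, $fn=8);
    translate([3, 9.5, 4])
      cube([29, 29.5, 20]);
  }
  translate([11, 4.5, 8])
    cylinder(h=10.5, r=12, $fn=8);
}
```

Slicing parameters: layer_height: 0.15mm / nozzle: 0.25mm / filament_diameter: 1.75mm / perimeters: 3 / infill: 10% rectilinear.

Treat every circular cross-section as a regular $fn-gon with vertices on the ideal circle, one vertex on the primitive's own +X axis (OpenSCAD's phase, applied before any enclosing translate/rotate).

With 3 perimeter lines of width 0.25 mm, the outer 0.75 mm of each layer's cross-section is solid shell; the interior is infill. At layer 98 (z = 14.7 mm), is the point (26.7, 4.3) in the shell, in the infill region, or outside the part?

At z = 14.7 mm: the cube is present — its section is the full 27×6.5 rectangle; the cylinder at (8, 13) is not intersected at this z (z outside [2, 11]); the 29×29.5 cube at (3, 9.5) contributes its full rectangle; After the difference (first − rest): starting from the 27×6.5 cube, the 29×29.5 cube at (3, 9.5) misses the remaining region (no effect) — 1 connected region; the cylinder at (11, 4.5): section is a regular 8-gon, circumradius r=12; Subtracting the remaining from the first: starting from the result so far, the r=12 cylinder at (11, 4.5) partially overlaps it — only the 143.58 mm² overlap (of its 407.29 mm²) is removed, clipping the outline — 2 connected regions. Overall, the cross-section has 2 separate islands. The nearest boundary edge runs (27.00, 6.50)→(27.00, 0.00); distance from the point to it = 0.30 mm. (Shell/infill is judged within the island containing the point — the largest one.) The point is inside the cross-section, 0.30 mm from the nearest boundary — within the 0.75 mm shell band (3 × 0.25).

shell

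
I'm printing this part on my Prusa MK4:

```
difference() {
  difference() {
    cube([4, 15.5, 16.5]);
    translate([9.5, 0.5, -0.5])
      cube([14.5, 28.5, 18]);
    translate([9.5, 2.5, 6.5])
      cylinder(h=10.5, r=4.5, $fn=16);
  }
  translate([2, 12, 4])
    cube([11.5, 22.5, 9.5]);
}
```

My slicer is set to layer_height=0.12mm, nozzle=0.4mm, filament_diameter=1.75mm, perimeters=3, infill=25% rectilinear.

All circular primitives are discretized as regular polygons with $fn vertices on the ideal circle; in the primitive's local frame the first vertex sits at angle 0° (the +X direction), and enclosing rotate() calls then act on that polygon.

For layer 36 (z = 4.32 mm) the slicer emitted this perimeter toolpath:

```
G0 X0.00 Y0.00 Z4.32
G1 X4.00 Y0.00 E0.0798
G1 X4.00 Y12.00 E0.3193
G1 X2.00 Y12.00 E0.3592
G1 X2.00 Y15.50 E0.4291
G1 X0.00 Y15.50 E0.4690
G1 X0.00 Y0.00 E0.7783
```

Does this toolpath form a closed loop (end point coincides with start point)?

Start point (G0): (0.00, 0.00). End point (last G1): the path returns to the start — closed.

yes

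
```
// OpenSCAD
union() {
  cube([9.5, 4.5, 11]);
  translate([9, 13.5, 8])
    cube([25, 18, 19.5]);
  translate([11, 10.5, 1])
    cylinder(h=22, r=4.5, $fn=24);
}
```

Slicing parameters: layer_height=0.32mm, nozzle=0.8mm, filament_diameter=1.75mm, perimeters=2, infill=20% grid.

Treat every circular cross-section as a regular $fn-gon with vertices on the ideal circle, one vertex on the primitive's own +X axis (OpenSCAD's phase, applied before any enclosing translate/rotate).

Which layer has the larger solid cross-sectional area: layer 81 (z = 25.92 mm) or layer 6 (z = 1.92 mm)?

Layer 81 (z = 25.92): the cube does not reach this height (z outside [0, 11]); the cube at (9, 13.5) (footprint 25×18) is included at this height (area 450.00 mm²); the cylinder at (11, 10.5) is not intersected at this z (z outside [1, 23]); Taking the union: only the 25×18 cube at (9, 13.5) is present, so the union is just that shape — area = 450.00 mm². So its area = 450.00 mm². Layer 6 (z = 1.92): the cube is present — its section is the full 9.5×4.5 rectangle (area 42.75 mm²); the cube at (9, 13.5) does not reach this height (z outside [8, 27.5]); the r=4.5 cylinder at (11, 10.5) contributes a regular 24-gon of circumradius 4.5 (area = (24/2)·4.500²·sin(360°/24) = 62.89 mm²); Merging all regions: the 2 present regions are separate (no shared area or edge), so areas and boundary lengths simply add and each stays a separate island — area = 105.64 mm². So its area = 105.64 mm². Layer 81 is larger (450.00 vs 105.64 mm²).

layer 81 (z = 25.92 mm)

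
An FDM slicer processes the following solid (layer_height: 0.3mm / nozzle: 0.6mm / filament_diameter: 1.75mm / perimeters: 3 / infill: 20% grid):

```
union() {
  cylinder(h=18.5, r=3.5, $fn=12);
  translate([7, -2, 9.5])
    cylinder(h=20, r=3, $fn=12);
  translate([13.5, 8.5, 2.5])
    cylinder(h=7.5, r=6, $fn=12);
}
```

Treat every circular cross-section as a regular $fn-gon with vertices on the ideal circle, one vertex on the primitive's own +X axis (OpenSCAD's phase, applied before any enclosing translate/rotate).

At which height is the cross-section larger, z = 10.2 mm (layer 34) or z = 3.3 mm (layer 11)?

Layer 34 (z = 10.2): the cylinder: section is a regular 12-gon, circumradius r=3.5 (area = (12/2)·3.500²·sin(360°/12) = 36.75 mm²); the r=3 cylinder at (7, -2) gives a regular 12-gon of circumradius 3 (constant along its height) (area = (12/2)·3.000²·sin(360°/12) = 27.00 mm²); the cylinder at (13.5, 8.5) is not intersected at this z (z outside [2.5, 10]); Merging all regions: the 2 present regions are separate (no shared area or edge), so areas and boundary lengths simply add and each stays a separate island — area = 63.75 mm². So its area = 63.75 mm². Layer 11 (z = 3.3): the r=3.5 cylinder gives a regular 12-gon of circumradius 3.5 (constant along its height) (area = (12/2)·3.500²·sin(360°/12) = 36.75 mm²); the cylinder at (7, -2) does not reach this height (z outside [9.5, 29.5]); the r=6 cylinder at (13.5, 8.5) contributes a regular 12-gon of circumradius 6 (area = (12/2)·6.000²·sin(360°/12) = 108.00 mm²); Merging all regions: the 2 present regions are separate (no shared area or edge), so areas and boundary lengths simply add and each stays a separate island — area = 144.75 mm². So its area = 144.75 mm². Layer 11 is larger (144.75 vs 63.75 mm²).

layer 11 (z = 3.3 mm)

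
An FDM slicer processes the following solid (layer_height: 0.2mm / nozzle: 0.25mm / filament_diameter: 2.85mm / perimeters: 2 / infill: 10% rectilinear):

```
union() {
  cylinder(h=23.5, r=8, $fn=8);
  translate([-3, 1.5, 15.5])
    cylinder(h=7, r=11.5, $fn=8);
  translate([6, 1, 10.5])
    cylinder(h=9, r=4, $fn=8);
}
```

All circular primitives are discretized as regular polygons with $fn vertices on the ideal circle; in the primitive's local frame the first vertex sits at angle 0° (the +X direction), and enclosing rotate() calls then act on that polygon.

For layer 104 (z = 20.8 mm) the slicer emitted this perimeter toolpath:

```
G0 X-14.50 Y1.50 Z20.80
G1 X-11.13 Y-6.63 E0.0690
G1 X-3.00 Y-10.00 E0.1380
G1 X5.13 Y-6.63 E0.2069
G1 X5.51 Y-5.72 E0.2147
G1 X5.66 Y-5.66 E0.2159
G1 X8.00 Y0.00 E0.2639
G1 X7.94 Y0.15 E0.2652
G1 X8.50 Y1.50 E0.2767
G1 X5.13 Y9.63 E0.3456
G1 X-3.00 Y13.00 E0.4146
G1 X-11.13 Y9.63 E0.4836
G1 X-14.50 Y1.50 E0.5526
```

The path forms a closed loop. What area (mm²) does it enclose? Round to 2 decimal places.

Apply the shoelace formula to the sequence of (X, Y) vertices; enclosed area = 374.70 mm².

374.70 mm²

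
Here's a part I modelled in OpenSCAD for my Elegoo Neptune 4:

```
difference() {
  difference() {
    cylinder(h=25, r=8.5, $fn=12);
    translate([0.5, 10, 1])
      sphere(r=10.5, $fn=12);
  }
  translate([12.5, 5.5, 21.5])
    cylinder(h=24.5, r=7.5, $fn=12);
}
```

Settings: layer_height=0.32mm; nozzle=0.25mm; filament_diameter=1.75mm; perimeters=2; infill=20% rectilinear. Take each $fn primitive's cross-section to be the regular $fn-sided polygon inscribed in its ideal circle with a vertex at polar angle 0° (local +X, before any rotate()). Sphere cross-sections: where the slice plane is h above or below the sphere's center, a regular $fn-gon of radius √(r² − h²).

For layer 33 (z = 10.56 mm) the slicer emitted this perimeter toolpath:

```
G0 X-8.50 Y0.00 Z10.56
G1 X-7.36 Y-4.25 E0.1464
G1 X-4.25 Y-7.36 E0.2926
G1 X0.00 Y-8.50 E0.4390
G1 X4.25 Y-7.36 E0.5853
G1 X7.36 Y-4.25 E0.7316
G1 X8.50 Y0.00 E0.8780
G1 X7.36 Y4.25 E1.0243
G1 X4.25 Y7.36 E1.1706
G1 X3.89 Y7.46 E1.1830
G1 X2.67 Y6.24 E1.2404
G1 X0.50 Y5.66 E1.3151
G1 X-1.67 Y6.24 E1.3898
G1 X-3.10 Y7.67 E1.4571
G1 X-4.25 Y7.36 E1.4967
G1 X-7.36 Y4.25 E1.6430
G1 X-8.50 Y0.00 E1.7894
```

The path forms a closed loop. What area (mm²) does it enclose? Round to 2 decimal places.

Apply the shoelace formula to the sequence of (X, Y) vertices; enclosed area = 204.74 mm².

204.74 mm²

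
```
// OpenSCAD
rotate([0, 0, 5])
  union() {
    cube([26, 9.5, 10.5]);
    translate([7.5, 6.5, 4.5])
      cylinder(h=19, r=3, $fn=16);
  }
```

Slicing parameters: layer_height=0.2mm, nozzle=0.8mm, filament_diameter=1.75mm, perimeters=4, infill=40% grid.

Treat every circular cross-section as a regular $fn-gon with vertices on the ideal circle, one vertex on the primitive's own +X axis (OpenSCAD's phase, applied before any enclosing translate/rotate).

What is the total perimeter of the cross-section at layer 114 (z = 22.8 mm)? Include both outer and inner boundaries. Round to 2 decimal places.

18.73 mm

At z = 22.8 mm: the cube is absent (z outside [0, 10.5]); the cylinder at (7.5, 6.5): section is a regular 16-gon, circumradius r=3 (perimeter = 2·16·3.000·sin(180°/16) = 18.73 mm); Combining (union): only the r=3 cylinder at (7.5, 6.5) is present, so the union is just that shape — boundary = 18.73 mm; (rotated 5° about Z; rotation is an isometry so areas/perimeters/island counts are preserved). Overall, the cross-section is a single solid region. Total boundary length (outer) = 18.73 mm.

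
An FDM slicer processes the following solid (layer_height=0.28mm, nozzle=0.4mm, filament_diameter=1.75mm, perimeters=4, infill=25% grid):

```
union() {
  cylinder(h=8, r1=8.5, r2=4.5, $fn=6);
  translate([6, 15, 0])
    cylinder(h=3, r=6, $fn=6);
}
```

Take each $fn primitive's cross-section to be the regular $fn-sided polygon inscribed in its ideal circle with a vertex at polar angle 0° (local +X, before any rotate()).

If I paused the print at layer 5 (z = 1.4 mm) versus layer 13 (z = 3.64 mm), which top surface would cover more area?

Layer 5 (z = 1.4): the cone (r1=8.5→r2=4.5) has section circumradius 7.800 here — a regular 6-gon (area = (6/2)·7.800²·sin(360°/6) = 158.07 mm²); the r=6 cylinder at (6, 15) contributes a regular 6-gon of circumradius 6 (area = (6/2)·6.000²·sin(360°/6) = 93.53 mm²); Merging all regions: the 2 present regions are separate (no shared area or edge), so areas and boundary lengths simply add and each stays a separate island — area = 251.60 mm². So its area = 251.60 mm². Layer 13 (z = 3.64): the cone (r1=8.5→r2=4.5) has section circumradius 6.680 here — a regular 6-gon (area = (6/2)·6.680²·sin(360°/6) = 115.93 mm²); the cylinder at (6, 15) does not reach this height (z outside [0, 3]); Combining (union): only the cone is present, so the union is just that shape — area = 115.93 mm². So its area = 115.93 mm². Layer 5 is larger (251.60 vs 115.93 mm²).

layer 5 (z = 1.4 mm)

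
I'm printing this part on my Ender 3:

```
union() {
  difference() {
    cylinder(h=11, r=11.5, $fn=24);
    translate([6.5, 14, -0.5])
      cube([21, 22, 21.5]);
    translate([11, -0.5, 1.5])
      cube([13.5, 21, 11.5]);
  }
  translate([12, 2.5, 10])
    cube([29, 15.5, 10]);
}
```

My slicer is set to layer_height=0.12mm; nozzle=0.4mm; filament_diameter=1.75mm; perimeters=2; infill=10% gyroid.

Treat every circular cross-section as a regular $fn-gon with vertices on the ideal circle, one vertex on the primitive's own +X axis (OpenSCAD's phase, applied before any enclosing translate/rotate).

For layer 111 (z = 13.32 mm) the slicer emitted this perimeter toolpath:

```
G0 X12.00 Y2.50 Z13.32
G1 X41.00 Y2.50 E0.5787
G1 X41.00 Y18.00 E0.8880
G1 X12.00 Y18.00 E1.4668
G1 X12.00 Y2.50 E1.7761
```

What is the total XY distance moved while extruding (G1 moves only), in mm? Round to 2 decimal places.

Sum the Euclidean lengths of each G1 segment: total = 89.00 mm.

89.00 mm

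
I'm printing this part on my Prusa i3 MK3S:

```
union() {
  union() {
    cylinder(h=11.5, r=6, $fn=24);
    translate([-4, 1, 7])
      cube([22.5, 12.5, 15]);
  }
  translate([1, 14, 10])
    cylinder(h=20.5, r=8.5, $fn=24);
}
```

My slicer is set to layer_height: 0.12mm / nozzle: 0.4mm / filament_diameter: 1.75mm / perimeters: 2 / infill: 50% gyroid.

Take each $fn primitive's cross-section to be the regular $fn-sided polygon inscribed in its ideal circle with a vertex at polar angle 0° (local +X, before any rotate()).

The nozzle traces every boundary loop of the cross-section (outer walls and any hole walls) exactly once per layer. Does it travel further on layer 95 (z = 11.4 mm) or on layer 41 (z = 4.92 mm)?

Layer 95 (z = 11.4): the r=6 cylinder gives a regular 24-gon of circumradius 6 (constant along its height) (perimeter = 2·24·6.000·sin(180°/24) = 37.59 mm); the cube at (-4, 1) is present — its section is the full 22.5×12.5 rectangle (perimeter 70.00 mm); Taking the union: the regions partially overlap (shared area 39.94 mm²), so the edge portions inside another operand are dropped and the merged outline is re-measured after clipping — boundary = 81.51 mm; the r=8.5 cylinder at (1, 14) gives a regular 24-gon of circumradius 8.5 (constant along its height) (perimeter = 2·24·8.500·sin(180°/24) = 53.25 mm); Taking the union: the regions partially overlap (shared area 89.01 mm²), so the edge portions inside another operand are dropped and the merged outline is re-measured after clipping — boundary = 96.85 mm. So its perimeter = 96.85 mm. Layer 41 (z = 4.92): the r=6 cylinder gives a regular 24-gon of circumradius 6 (constant along its height) (perimeter = 2·24·6.000·sin(180°/24) = 37.59 mm); the cube at (-4, 1) is absent (z outside [7, 22]); Taking the union: only the r=6 cylinder is present, so the union is just that shape — boundary = 37.59 mm; the cylinder at (1, 14) is absent (z outside [10, 30.5]); Merging all regions: only that combined region is present, so the union is just that shape — boundary = 37.59 mm. So its perimeter = 37.59 mm. Layer 95 is larger (96.85 vs 37.59 mm).

layer 95 (z = 11.4 mm)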